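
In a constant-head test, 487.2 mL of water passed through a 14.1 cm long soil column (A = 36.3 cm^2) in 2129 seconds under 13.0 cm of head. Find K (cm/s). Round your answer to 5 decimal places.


Step 1: K = Q * L / (A * t * h)
Step 2: Numerator = 487.2 * 14.1 = 6869.52
Step 3: Denominator = 36.3 * 2129 * 13.0 = 1004675.1
Step 4: K = 6869.52 / 1004675.1 = 0.00684 cm/s

0.00684


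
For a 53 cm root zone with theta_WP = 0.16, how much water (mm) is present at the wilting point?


Step 1: Water (mm) = theta_WP * depth * 10
Step 2: Water = 0.16 * 53 * 10
Step 3: Water = 84.8 mm

84.8


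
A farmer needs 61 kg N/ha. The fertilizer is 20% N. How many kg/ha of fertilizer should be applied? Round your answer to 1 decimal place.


Step 1: Fertilizer rate = target N / (N content / 100)
Step 2: Rate = 61 / (20 / 100)
Step 3: Rate = 61 / 0.2
Step 4: Rate = 305.0 kg/ha

305.0


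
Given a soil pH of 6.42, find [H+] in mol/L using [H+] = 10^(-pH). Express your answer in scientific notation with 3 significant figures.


Step 1: [H+] = 10^(-pH)
Step 2: [H+] = 10^(-6.42)
Step 3: [H+] = 3.80e-07 mol/L

3.80e-07


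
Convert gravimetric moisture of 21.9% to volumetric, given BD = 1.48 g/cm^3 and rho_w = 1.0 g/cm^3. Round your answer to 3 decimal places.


Step 1: theta = (w / 100) * BD / rho_w
Step 2: theta = (21.9 / 100) * 1.48 / 1.0
Step 3: theta = 0.219 * 1.48
Step 4: theta = 0.324

0.324


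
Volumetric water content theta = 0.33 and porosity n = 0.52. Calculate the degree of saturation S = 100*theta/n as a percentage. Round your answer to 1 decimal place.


Step 1: S = 100 * theta_v / n
Step 2: S = 100 * 0.33 / 0.52
Step 3: S = 63.5%

63.5


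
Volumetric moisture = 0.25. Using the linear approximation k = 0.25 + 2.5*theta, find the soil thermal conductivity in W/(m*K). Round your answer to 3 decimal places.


Step 1: k = 0.25 + 2.5 * theta
Step 2: k = 0.25 + 2.5 * 0.25
Step 3: k = 0.25 + 0.625
Step 4: k = 0.875 W/(m*K)

0.875


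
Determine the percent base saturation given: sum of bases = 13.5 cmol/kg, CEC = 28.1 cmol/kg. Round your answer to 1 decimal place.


Step 1: BS = 100 * (sum of bases) / CEC
Step 2: BS = 100 * 13.5 / 28.1
Step 3: BS = 48.0%

48.0


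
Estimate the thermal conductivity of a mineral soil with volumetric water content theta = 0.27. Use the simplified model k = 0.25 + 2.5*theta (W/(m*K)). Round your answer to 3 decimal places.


Step 1: k = 0.25 + 2.5 * theta
Step 2: k = 0.25 + 2.5 * 0.27
Step 3: k = 0.25 + 0.675
Step 4: k = 0.925 W/(m*K)

0.925


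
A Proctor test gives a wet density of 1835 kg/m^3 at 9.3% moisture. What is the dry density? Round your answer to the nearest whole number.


Step 1: Dry density = wet density / (1 + w/100)
Step 2: Dry density = 1835 / (1 + 9.3/100)
Step 3: Dry density = 1835 / 1.093
Step 4: Dry density = 1679 kg/m^3

1679


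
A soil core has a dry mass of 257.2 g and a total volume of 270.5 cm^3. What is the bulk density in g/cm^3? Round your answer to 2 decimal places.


Step 1: Identify the formula: BD = dry mass / volume
Step 2: Substitute values: BD = 257.2 / 270.5
Step 3: BD = 0.95 g/cm^3

0.95


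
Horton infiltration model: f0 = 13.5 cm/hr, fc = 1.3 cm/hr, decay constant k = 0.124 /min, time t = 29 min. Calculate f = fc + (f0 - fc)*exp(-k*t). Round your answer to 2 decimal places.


Step 1: f = fc + (f0 - fc) * exp(-k * t)
Step 2: exp(-0.124 * 29) = 0.027433
Step 3: f = 1.3 + (13.5 - 1.3) * 0.027433
Step 4: f = 1.3 + 12.2 * 0.027433
Step 5: f = 1.63 cm/hr

1.63


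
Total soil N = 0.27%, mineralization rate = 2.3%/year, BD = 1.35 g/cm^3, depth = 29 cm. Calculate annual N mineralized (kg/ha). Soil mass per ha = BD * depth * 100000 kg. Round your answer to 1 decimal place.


Step 1: Soil mass per ha = BD * depth * 100000 = 1.35 * 29 * 100000 = 3915000 kg
Step 2: Total N pool = soil mass * N%/100 = 3915000 * 0.27/100 = 10570.5 kg/ha
Step 3: N mineralized = N pool * rate%/100 = 10570.5 * 2.3/100 = 243.1 kg/ha/yr

243.1


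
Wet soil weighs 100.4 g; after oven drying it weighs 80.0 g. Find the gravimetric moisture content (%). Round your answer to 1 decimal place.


Step 1: Water mass = wet - dry = 100.4 - 80.0 = 20.4 g
Step 2: w = 100 * water mass / dry mass
Step 3: w = 100 * 20.4 / 80.0 = 25.5%

25.5


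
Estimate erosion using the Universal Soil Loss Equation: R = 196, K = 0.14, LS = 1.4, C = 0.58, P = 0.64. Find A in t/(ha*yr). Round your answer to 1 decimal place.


Step 1: A = R * K * LS * C * P
Step 2: R * K = 196 * 0.14 = 27.44
Step 3: (R*K) * LS = 27.44 * 1.4 = 38.416
Step 4: * C * P = 38.416 * 0.58 * 0.64 = 14.3
Step 5: A = 14.3 t/(ha*yr)

14.3


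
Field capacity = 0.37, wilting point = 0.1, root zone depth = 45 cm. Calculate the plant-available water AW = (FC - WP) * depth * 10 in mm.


Step 1: Available water = (FC - WP) * depth * 10
Step 2: AW = (0.37 - 0.1) * 45 * 10
Step 3: AW = 0.27 * 45 * 10
Step 4: AW = 121.5 mm

121.5


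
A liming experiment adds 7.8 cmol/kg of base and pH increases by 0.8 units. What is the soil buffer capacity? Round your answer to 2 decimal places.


Step 1: BC = change in base / change in pH
Step 2: BC = 7.8 / 0.8
Step 3: BC = 9.75 cmol/(kg*pH unit)

9.75


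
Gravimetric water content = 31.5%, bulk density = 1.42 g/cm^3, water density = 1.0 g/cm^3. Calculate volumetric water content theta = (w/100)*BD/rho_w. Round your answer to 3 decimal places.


Step 1: theta = (w / 100) * BD / rho_w
Step 2: theta = (31.5 / 100) * 1.42 / 1.0
Step 3: theta = 0.315 * 1.42
Step 4: theta = 0.447

0.447


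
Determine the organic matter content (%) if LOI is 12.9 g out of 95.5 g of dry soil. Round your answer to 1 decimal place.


Step 1: OM% = 100 * LOI / sample mass
Step 2: OM = 100 * 12.9 / 95.5
Step 3: OM = 13.5%

13.5


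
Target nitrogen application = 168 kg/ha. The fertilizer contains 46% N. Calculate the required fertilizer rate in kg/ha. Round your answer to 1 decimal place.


Step 1: Fertilizer rate = target N / (N content / 100)
Step 2: Rate = 168 / (46 / 100)
Step 3: Rate = 168 / 0.46
Step 4: Rate = 365.2 kg/ha

365.2


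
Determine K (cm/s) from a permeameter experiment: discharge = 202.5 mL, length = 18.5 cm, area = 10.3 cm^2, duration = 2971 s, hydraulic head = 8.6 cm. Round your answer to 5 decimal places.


Step 1: K = Q * L / (A * t * h)
Step 2: Numerator = 202.5 * 18.5 = 3746.25
Step 3: Denominator = 10.3 * 2971 * 8.6 = 263171.18
Step 4: K = 3746.25 / 263171.18 = 0.01424 cm/s

0.01424


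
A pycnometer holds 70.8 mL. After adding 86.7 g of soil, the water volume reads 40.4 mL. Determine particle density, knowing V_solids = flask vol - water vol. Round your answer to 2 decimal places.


Step 1: Volume of solids = flask volume - water volume with soil
Step 2: V_solids = 70.8 - 40.4 = 30.4 mL
Step 3: Particle density = mass / V_solids = 86.7 / 30.4 = 2.85 g/cm^3

2.85


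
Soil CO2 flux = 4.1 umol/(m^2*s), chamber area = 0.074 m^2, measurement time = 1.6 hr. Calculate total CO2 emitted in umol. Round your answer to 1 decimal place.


Step 1: Convert time to seconds: 1.6 hr * 3600 = 5760.0 s
Step 2: Total = flux * area * time_s
Step 3: Total = 4.1 * 0.074 * 5760.0
Step 4: Total = 1747.6 umol

1747.6


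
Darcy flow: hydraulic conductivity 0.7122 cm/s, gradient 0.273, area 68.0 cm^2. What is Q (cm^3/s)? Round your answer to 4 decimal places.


Step 1: Apply Darcy's law: Q = K * i * A
Step 2: Q = 0.7122 * 0.273 * 68.0
Step 3: Q = 13.2213 cm^3/s

13.2213


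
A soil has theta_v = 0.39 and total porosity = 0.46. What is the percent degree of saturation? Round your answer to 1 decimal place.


Step 1: S = 100 * theta_v / n
Step 2: S = 100 * 0.39 / 0.46
Step 3: S = 84.8%

84.8


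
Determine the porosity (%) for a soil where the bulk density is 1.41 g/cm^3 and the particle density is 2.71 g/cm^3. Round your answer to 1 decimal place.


Step 1: Formula: n = 100 * (1 - BD / PD)
Step 2: n = 100 * (1 - 1.41 / 2.71)
Step 3: n = 100 * (1 - 0.5203)
Step 4: n = 48.0%

48.0


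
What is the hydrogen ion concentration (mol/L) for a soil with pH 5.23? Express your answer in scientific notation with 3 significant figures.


Step 1: [H+] = 10^(-pH)
Step 2: [H+] = 10^(-5.23)
Step 3: [H+] = 5.89e-06 mol/L

5.89e-06


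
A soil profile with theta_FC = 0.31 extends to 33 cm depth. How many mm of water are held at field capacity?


Step 1: Water (mm) = theta_FC * depth (cm) * 10
Step 2: Water = 0.31 * 33 * 10
Step 3: Water = 102.3 mm

102.3


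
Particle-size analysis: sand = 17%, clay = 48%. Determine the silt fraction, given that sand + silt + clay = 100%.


Step 1: sand + silt + clay = 100%
Step 2: silt = 100 - sand - clay
Step 3: silt = 100 - 17 - 48
Step 4: silt = 35%

35


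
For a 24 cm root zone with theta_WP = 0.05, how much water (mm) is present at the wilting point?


Step 1: Water (mm) = theta_WP * depth * 10
Step 2: Water = 0.05 * 24 * 10
Step 3: Water = 12.0 mm

12.0


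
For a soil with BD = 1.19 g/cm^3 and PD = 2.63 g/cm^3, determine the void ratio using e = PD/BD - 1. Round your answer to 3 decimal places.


Step 1: e = PD / BD - 1
Step 2: e = 2.63 / 1.19 - 1
Step 3: e = 2.21008 - 1
Step 4: e = 1.21

1.21


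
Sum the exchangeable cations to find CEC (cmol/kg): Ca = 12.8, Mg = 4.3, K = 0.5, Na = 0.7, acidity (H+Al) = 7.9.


Step 1: CEC = Ca + Mg + K + Na + (H+Al)
Step 2: CEC = 12.8 + 4.3 + 0.5 + 0.7 + 7.9
Step 3: CEC = 26.2 cmol/kg

26.2


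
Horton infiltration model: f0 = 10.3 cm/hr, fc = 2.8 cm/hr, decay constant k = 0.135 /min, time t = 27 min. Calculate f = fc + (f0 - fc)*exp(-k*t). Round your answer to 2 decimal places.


Step 1: f = fc + (f0 - fc) * exp(-k * t)
Step 2: exp(-0.135 * 27) = 0.026121
Step 3: f = 2.8 + (10.3 - 2.8) * 0.026121
Step 4: f = 2.8 + 7.5 * 0.026121
Step 5: f = 3.0 cm/hr

3.0


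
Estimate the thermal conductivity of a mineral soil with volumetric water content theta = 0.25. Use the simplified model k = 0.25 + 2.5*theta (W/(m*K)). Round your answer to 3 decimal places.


Step 1: k = 0.25 + 2.5 * theta
Step 2: k = 0.25 + 2.5 * 0.25
Step 3: k = 0.25 + 0.625
Step 4: k = 0.875 W/(m*K)

0.875


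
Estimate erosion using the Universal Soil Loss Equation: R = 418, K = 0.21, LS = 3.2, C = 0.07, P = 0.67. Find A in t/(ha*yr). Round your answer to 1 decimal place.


Step 1: A = R * K * LS * C * P
Step 2: R * K = 418 * 0.21 = 87.78
Step 3: (R*K) * LS = 87.78 * 3.2 = 280.896
Step 4: * C * P = 280.896 * 0.07 * 0.67 = 13.2
Step 5: A = 13.2 t/(ha*yr)

13.2


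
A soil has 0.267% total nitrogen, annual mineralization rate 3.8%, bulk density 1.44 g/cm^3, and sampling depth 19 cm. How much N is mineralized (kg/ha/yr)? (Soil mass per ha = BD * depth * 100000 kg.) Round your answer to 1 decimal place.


Step 1: Soil mass per ha = BD * depth * 100000 = 1.44 * 19 * 100000 = 2736000 kg
Step 2: Total N pool = soil mass * N%/100 = 2736000 * 0.267/100 = 7305.12 kg/ha
Step 3: N mineralized = N pool * rate%/100 = 7305.12 * 3.8/100 = 277.6 kg/ha/yr

277.6


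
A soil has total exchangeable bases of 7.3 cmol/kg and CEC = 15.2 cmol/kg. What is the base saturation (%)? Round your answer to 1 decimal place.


Step 1: BS = 100 * (sum of bases) / CEC
Step 2: BS = 100 * 7.3 / 15.2
Step 3: BS = 48.0%

48.0


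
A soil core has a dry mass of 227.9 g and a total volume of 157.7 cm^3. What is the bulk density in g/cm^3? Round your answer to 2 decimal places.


Step 1: Identify the formula: BD = dry mass / volume
Step 2: Substitute values: BD = 227.9 / 157.7
Step 3: BD = 1.45 g/cm^3

1.45


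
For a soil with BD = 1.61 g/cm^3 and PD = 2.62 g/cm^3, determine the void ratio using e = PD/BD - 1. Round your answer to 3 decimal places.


Step 1: e = PD / BD - 1
Step 2: e = 2.62 / 1.61 - 1
Step 3: e = 1.62733 - 1
Step 4: e = 0.627

0.627


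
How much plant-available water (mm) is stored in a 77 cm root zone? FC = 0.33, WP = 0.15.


Step 1: Available water = (FC - WP) * depth * 10
Step 2: AW = (0.33 - 0.15) * 77 * 10
Step 3: AW = 0.18 * 77 * 10
Step 4: AW = 138.6 mm

138.6


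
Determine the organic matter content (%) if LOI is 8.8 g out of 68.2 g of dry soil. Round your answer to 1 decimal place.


Step 1: OM% = 100 * LOI / sample mass
Step 2: OM = 100 * 8.8 / 68.2
Step 3: OM = 12.9%

12.9


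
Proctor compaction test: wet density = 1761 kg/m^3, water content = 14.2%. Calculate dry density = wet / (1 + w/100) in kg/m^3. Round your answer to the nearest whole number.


Step 1: Dry density = wet density / (1 + w/100)
Step 2: Dry density = 1761 / (1 + 14.2/100)
Step 3: Dry density = 1761 / 1.142
Step 4: Dry density = 1542 kg/m^3

1542


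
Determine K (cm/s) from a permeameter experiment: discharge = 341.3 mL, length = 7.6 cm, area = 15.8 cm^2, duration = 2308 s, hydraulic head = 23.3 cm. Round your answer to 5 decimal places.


Step 1: K = Q * L / (A * t * h)
Step 2: Numerator = 341.3 * 7.6 = 2593.88
Step 3: Denominator = 15.8 * 2308 * 23.3 = 849667.12
Step 4: K = 2593.88 / 849667.12 = 0.00305 cm/s

0.00305


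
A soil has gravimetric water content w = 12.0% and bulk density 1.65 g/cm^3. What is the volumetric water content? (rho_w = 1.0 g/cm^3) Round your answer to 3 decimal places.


Step 1: theta = (w / 100) * BD / rho_w
Step 2: theta = (12.0 / 100) * 1.65 / 1.0
Step 3: theta = 0.12 * 1.65
Step 4: theta = 0.198

0.198


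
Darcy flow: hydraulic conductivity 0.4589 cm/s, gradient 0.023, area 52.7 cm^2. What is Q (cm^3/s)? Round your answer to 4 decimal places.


Step 1: Apply Darcy's law: Q = K * i * A
Step 2: Q = 0.4589 * 0.023 * 52.7
Step 3: Q = 0.5562 cm^3/s

0.5562


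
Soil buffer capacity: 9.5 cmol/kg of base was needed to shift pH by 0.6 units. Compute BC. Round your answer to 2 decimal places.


Step 1: BC = change in base / change in pH
Step 2: BC = 9.5 / 0.6
Step 3: BC = 15.83 cmol/(kg*pH unit)

15.83


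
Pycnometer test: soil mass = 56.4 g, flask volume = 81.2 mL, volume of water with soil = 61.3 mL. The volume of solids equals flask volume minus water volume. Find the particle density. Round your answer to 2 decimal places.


Step 1: Volume of solids = flask volume - water volume with soil
Step 2: V_solids = 81.2 - 61.3 = 19.9 mL
Step 3: Particle density = mass / V_solids = 56.4 / 19.9 = 2.83 g/cm^3

2.83


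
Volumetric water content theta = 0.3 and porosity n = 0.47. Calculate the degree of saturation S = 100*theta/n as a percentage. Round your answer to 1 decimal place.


Step 1: S = 100 * theta_v / n
Step 2: S = 100 * 0.3 / 0.47
Step 3: S = 63.8%

63.8


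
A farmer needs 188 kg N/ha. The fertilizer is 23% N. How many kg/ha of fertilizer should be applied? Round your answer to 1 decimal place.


Step 1: Fertilizer rate = target N / (N content / 100)
Step 2: Rate = 188 / (23 / 100)
Step 3: Rate = 188 / 0.23
Step 4: Rate = 817.4 kg/ha

817.4


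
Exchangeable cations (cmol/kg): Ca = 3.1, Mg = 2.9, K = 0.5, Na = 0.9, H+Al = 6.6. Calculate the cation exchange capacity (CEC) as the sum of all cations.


Step 1: CEC = Ca + Mg + K + Na + (H+Al)
Step 2: CEC = 3.1 + 2.9 + 0.5 + 0.9 + 6.6
Step 3: CEC = 14.0 cmol/kg

14.0


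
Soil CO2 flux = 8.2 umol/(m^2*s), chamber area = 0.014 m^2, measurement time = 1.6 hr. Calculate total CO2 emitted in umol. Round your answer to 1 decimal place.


Step 1: Convert time to seconds: 1.6 hr * 3600 = 5760.0 s
Step 2: Total = flux * area * time_s
Step 3: Total = 8.2 * 0.014 * 5760.0
Step 4: Total = 661.2 umol

661.2


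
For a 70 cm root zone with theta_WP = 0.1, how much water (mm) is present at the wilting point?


Step 1: Water (mm) = theta_WP * depth * 10
Step 2: Water = 0.1 * 70 * 10
Step 3: Water = 70.0 mm

70.0


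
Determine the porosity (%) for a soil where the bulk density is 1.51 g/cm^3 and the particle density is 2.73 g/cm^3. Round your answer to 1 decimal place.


Step 1: Formula: n = 100 * (1 - BD / PD)
Step 2: n = 100 * (1 - 1.51 / 2.73)
Step 3: n = 100 * (1 - 0.55311)
Step 4: n = 44.7%

44.7


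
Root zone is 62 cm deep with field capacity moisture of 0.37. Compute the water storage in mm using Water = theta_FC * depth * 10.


Step 1: Water (mm) = theta_FC * depth (cm) * 10
Step 2: Water = 0.37 * 62 * 10
Step 3: Water = 229.4 mm

229.4


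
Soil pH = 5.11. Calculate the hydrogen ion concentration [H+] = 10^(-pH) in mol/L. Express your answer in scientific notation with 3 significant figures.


Step 1: [H+] = 10^(-pH)
Step 2: [H+] = 10^(-5.11)
Step 3: [H+] = 7.76e-06 mol/L

7.76e-06


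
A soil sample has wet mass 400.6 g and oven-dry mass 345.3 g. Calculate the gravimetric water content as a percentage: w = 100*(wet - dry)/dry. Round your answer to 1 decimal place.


Step 1: Water mass = wet - dry = 400.6 - 345.3 = 55.3 g
Step 2: w = 100 * water mass / dry mass
Step 3: w = 100 * 55.3 / 345.3 = 16.0%

16.0


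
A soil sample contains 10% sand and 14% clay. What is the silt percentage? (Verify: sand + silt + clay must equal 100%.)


Step 1: sand + silt + clay = 100%
Step 2: silt = 100 - sand - clay
Step 3: silt = 100 - 10 - 14
Step 4: silt = 76%

76


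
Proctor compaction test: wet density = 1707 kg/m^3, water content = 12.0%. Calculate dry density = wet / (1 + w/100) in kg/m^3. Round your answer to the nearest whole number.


Step 1: Dry density = wet density / (1 + w/100)
Step 2: Dry density = 1707 / (1 + 12.0/100)
Step 3: Dry density = 1707 / 1.12
Step 4: Dry density = 1524 kg/m^3

1524


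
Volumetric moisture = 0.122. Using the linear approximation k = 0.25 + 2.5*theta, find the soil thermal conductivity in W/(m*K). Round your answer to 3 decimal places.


Step 1: k = 0.25 + 2.5 * theta
Step 2: k = 0.25 + 2.5 * 0.122
Step 3: k = 0.25 + 0.305
Step 4: k = 0.555 W/(m*K)

0.555


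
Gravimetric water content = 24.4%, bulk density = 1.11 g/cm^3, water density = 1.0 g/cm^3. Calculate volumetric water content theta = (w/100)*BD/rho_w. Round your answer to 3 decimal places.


Step 1: theta = (w / 100) * BD / rho_w
Step 2: theta = (24.4 / 100) * 1.11 / 1.0
Step 3: theta = 0.244 * 1.11
Step 4: theta = 0.271

0.271


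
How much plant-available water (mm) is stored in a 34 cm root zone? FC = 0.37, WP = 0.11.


Step 1: Available water = (FC - WP) * depth * 10
Step 2: AW = (0.37 - 0.11) * 34 * 10
Step 3: AW = 0.26 * 34 * 10
Step 4: AW = 88.4 mm

88.4


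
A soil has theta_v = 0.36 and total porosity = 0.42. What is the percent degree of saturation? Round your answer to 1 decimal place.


Step 1: S = 100 * theta_v / n
Step 2: S = 100 * 0.36 / 0.42
Step 3: S = 85.7%

85.7


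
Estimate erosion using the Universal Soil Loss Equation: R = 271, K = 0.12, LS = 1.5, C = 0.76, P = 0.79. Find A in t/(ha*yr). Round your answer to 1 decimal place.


Step 1: A = R * K * LS * C * P
Step 2: R * K = 271 * 0.12 = 32.52
Step 3: (R*K) * LS = 32.52 * 1.5 = 48.78
Step 4: * C * P = 48.78 * 0.76 * 0.79 = 29.3
Step 5: A = 29.3 t/(ha*yr)

29.3


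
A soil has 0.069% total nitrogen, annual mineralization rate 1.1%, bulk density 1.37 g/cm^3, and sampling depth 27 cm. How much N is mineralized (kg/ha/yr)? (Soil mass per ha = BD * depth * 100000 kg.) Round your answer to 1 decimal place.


Step 1: Soil mass per ha = BD * depth * 100000 = 1.37 * 27 * 100000 = 3699000 kg
Step 2: Total N pool = soil mass * N%/100 = 3699000 * 0.069/100 = 2552.31 kg/ha
Step 3: N mineralized = N pool * rate%/100 = 2552.31 * 1.1/100 = 28.1 kg/ha/yr

28.1


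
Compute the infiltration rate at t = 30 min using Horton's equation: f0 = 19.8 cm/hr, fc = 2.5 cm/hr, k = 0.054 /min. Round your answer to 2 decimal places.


Step 1: f = fc + (f0 - fc) * exp(-k * t)
Step 2: exp(-0.054 * 30) = 0.197899
Step 3: f = 2.5 + (19.8 - 2.5) * 0.197899
Step 4: f = 2.5 + 17.3 * 0.197899
Step 5: f = 5.92 cm/hr

5.92


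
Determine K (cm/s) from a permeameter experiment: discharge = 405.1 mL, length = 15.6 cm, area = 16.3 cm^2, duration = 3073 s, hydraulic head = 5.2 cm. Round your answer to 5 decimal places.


Step 1: K = Q * L / (A * t * h)
Step 2: Numerator = 405.1 * 15.6 = 6319.56
Step 3: Denominator = 16.3 * 3073 * 5.2 = 260467.48
Step 4: K = 6319.56 / 260467.48 = 0.02426 cm/s

0.02426


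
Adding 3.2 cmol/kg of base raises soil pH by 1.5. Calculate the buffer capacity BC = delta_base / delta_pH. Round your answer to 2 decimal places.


Step 1: BC = change in base / change in pH
Step 2: BC = 3.2 / 1.5
Step 3: BC = 2.13 cmol/(kg*pH unit)

2.13


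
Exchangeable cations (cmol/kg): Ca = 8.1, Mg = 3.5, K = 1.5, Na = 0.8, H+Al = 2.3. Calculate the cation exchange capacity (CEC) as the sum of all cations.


Step 1: CEC = Ca + Mg + K + Na + (H+Al)
Step 2: CEC = 8.1 + 3.5 + 1.5 + 0.8 + 2.3
Step 3: CEC = 16.2 cmol/kg

16.2


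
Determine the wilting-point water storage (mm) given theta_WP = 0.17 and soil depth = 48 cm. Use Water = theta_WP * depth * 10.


Step 1: Water (mm) = theta_WP * depth * 10
Step 2: Water = 0.17 * 48 * 10
Step 3: Water = 81.6 mm

81.6


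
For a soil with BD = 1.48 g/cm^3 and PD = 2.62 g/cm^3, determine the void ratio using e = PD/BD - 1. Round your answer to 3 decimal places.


Step 1: e = PD / BD - 1
Step 2: e = 2.62 / 1.48 - 1
Step 3: e = 1.77027 - 1
Step 4: e = 0.77

0.77


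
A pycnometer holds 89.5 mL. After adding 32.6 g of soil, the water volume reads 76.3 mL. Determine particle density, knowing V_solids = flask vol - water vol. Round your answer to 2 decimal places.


Step 1: Volume of solids = flask volume - water volume with soil
Step 2: V_solids = 89.5 - 76.3 = 13.2 mL
Step 3: Particle density = mass / V_solids = 32.6 / 13.2 = 2.47 g/cm^3

2.47


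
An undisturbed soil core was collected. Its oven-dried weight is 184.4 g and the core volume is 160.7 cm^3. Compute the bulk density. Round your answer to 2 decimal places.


Step 1: Identify the formula: BD = dry mass / volume
Step 2: Substitute values: BD = 184.4 / 160.7
Step 3: BD = 1.15 g/cm^3

1.15


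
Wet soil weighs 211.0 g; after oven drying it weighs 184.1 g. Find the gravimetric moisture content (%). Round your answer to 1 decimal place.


Step 1: Water mass = wet - dry = 211.0 - 184.1 = 26.9 g
Step 2: w = 100 * water mass / dry mass
Step 3: w = 100 * 26.9 / 184.1 = 14.6%

14.6


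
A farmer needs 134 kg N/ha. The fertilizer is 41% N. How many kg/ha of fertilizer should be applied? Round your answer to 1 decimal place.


Step 1: Fertilizer rate = target N / (N content / 100)
Step 2: Rate = 134 / (41 / 100)
Step 3: Rate = 134 / 0.41
Step 4: Rate = 326.8 kg/ha

326.8


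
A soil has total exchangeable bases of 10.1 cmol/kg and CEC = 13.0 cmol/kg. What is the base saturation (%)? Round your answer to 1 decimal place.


Step 1: BS = 100 * (sum of bases) / CEC
Step 2: BS = 100 * 10.1 / 13.0
Step 3: BS = 77.7%

77.7


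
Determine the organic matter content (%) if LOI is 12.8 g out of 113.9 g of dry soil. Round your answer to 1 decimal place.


Step 1: OM% = 100 * LOI / sample mass
Step 2: OM = 100 * 12.8 / 113.9
Step 3: OM = 11.2%

11.2


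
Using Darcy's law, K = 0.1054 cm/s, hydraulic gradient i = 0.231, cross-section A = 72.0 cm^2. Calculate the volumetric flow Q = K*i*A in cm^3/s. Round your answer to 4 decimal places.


Step 1: Apply Darcy's law: Q = K * i * A
Step 2: Q = 0.1054 * 0.231 * 72.0
Step 3: Q = 1.753 cm^3/s

1.753


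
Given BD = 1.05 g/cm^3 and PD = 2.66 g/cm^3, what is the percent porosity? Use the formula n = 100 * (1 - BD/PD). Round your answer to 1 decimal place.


Step 1: Formula: n = 100 * (1 - BD / PD)
Step 2: n = 100 * (1 - 1.05 / 2.66)
Step 3: n = 100 * (1 - 0.39474)
Step 4: n = 60.5%

60.5


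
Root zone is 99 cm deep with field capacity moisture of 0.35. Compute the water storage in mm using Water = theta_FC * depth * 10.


Step 1: Water (mm) = theta_FC * depth (cm) * 10
Step 2: Water = 0.35 * 99 * 10
Step 3: Water = 346.5 mm

346.5


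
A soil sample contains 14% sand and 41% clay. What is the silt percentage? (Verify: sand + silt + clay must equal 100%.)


Step 1: sand + silt + clay = 100%
Step 2: silt = 100 - sand - clay
Step 3: silt = 100 - 14 - 41
Step 4: silt = 45%

45


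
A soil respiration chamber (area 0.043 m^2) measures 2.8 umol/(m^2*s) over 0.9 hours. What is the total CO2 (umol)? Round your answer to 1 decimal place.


Step 1: Convert time to seconds: 0.9 hr * 3600 = 3240.0 s
Step 2: Total = flux * area * time_s
Step 3: Total = 2.8 * 0.043 * 3240.0
Step 4: Total = 390.1 umol

390.1


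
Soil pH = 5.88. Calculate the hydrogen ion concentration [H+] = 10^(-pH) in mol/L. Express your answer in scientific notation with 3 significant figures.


Step 1: [H+] = 10^(-pH)
Step 2: [H+] = 10^(-5.88)
Step 3: [H+] = 1.32e-06 mol/L

1.32e-06


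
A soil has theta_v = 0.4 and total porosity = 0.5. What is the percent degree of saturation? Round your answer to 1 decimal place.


Step 1: S = 100 * theta_v / n
Step 2: S = 100 * 0.4 / 0.5
Step 3: S = 80.0%

80.0


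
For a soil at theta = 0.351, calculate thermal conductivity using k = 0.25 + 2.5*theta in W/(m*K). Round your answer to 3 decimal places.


Step 1: k = 0.25 + 2.5 * theta
Step 2: k = 0.25 + 2.5 * 0.351
Step 3: k = 0.25 + 0.878
Step 4: k = 1.128 W/(m*K)

1.128


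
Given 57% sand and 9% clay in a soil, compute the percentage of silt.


Step 1: sand + silt + clay = 100%
Step 2: silt = 100 - sand - clay
Step 3: silt = 100 - 57 - 9
Step 4: silt = 34%

34


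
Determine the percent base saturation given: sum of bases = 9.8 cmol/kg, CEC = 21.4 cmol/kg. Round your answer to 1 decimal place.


Step 1: BS = 100 * (sum of bases) / CEC
Step 2: BS = 100 * 9.8 / 21.4
Step 3: BS = 45.8%

45.8


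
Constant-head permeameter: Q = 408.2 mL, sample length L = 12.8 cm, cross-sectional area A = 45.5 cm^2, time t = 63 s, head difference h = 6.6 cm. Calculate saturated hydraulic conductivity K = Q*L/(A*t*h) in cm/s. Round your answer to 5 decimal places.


Step 1: K = Q * L / (A * t * h)
Step 2: Numerator = 408.2 * 12.8 = 5224.96
Step 3: Denominator = 45.5 * 63 * 6.6 = 18918.9
Step 4: K = 5224.96 / 18918.9 = 0.27618 cm/s

0.27618


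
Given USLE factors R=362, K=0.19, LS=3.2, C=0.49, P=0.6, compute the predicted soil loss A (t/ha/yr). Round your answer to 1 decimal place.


Step 1: A = R * K * LS * C * P
Step 2: R * K = 362 * 0.19 = 68.78
Step 3: (R*K) * LS = 68.78 * 3.2 = 220.096
Step 4: * C * P = 220.096 * 0.49 * 0.6 = 64.7
Step 5: A = 64.7 t/(ha*yr)

64.7


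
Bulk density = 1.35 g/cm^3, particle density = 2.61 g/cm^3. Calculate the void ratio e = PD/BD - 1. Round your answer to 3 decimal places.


Step 1: e = PD / BD - 1
Step 2: e = 2.61 / 1.35 - 1
Step 3: e = 1.93333 - 1
Step 4: e = 0.933

0.933


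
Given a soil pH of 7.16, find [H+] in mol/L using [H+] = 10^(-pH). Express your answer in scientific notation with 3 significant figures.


Step 1: [H+] = 10^(-pH)
Step 2: [H+] = 10^(-7.16)
Step 3: [H+] = 6.92e-08 mol/L

6.92e-08


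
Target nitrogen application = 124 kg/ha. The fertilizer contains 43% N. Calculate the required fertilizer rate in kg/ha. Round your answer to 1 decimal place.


Step 1: Fertilizer rate = target N / (N content / 100)
Step 2: Rate = 124 / (43 / 100)
Step 3: Rate = 124 / 0.43
Step 4: Rate = 288.4 kg/ha

288.4


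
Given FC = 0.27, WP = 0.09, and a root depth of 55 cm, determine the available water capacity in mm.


Step 1: Available water = (FC - WP) * depth * 10
Step 2: AW = (0.27 - 0.09) * 55 * 10
Step 3: AW = 0.18 * 55 * 10
Step 4: AW = 99.0 mm

99.0


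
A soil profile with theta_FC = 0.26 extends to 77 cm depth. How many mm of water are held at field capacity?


Step 1: Water (mm) = theta_FC * depth (cm) * 10
Step 2: Water = 0.26 * 77 * 10
Step 3: Water = 200.2 mm

200.2


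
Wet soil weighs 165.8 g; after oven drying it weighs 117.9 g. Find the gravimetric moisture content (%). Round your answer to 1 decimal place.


Step 1: Water mass = wet - dry = 165.8 - 117.9 = 47.9 g
Step 2: w = 100 * water mass / dry mass
Step 3: w = 100 * 47.9 / 117.9 = 40.6%

40.6


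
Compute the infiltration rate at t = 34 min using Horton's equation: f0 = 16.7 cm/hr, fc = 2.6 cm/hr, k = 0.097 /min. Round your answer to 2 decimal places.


Step 1: f = fc + (f0 - fc) * exp(-k * t)
Step 2: exp(-0.097 * 34) = 0.036957
Step 3: f = 2.6 + (16.7 - 2.6) * 0.036957
Step 4: f = 2.6 + 14.1 * 0.036957
Step 5: f = 3.12 cm/hr

3.12


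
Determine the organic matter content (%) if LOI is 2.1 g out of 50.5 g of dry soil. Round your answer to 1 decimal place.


Step 1: OM% = 100 * LOI / sample mass
Step 2: OM = 100 * 2.1 / 50.5
Step 3: OM = 4.2%

4.2


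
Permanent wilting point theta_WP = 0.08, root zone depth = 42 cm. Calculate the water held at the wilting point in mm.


Step 1: Water (mm) = theta_WP * depth * 10
Step 2: Water = 0.08 * 42 * 10
Step 3: Water = 33.6 mm

33.6


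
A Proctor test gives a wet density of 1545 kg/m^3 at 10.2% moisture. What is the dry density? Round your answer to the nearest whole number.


Step 1: Dry density = wet density / (1 + w/100)
Step 2: Dry density = 1545 / (1 + 10.2/100)
Step 3: Dry density = 1545 / 1.102
Step 4: Dry density = 1402 kg/m^3

1402


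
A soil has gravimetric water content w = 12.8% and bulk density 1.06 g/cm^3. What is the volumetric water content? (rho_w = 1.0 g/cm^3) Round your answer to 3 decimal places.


Step 1: theta = (w / 100) * BD / rho_w
Step 2: theta = (12.8 / 100) * 1.06 / 1.0
Step 3: theta = 0.128 * 1.06
Step 4: theta = 0.136

0.136


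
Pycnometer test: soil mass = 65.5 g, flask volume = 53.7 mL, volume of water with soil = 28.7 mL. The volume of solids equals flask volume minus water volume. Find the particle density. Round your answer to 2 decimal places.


Step 1: Volume of solids = flask volume - water volume with soil
Step 2: V_solids = 53.7 - 28.7 = 25.0 mL
Step 3: Particle density = mass / V_solids = 65.5 / 25.0 = 2.62 g/cm^3

2.62


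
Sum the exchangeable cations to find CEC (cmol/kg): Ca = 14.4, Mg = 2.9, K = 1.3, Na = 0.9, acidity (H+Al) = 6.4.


Step 1: CEC = Ca + Mg + K + Na + (H+Al)
Step 2: CEC = 14.4 + 2.9 + 1.3 + 0.9 + 6.4
Step 3: CEC = 25.9 cmol/kg

25.9


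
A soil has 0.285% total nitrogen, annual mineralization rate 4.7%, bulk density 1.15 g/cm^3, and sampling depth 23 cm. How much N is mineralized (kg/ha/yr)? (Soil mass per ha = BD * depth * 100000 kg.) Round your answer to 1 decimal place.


Step 1: Soil mass per ha = BD * depth * 100000 = 1.15 * 23 * 100000 = 2645000 kg
Step 2: Total N pool = soil mass * N%/100 = 2645000 * 0.285/100 = 7538.25 kg/ha
Step 3: N mineralized = N pool * rate%/100 = 7538.25 * 4.7/100 = 354.3 kg/ha/yr

354.3


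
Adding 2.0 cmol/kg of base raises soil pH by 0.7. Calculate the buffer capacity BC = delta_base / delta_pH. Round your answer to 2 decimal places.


Step 1: BC = change in base / change in pH
Step 2: BC = 2.0 / 0.7
Step 3: BC = 2.86 cmol/(kg*pH unit)

2.86


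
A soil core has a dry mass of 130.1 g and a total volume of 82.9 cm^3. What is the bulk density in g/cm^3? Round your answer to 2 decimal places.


Step 1: Identify the formula: BD = dry mass / volume
Step 2: Substitute values: BD = 130.1 / 82.9
Step 3: BD = 1.57 g/cm^3

1.57


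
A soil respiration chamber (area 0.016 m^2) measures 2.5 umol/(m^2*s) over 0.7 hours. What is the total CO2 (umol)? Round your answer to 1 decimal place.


Step 1: Convert time to seconds: 0.7 hr * 3600 = 2520.0 s
Step 2: Total = flux * area * time_s
Step 3: Total = 2.5 * 0.016 * 2520.0
Step 4: Total = 100.8 umol

100.8


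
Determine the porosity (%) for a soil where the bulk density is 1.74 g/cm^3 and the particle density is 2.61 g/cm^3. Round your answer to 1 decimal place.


Step 1: Formula: n = 100 * (1 - BD / PD)
Step 2: n = 100 * (1 - 1.74 / 2.61)
Step 3: n = 100 * (1 - 0.66667)
Step 4: n = 33.3%

33.3


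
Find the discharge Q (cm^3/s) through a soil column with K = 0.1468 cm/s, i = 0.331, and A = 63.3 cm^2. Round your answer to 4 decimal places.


Step 1: Apply Darcy's law: Q = K * i * A
Step 2: Q = 0.1468 * 0.331 * 63.3
Step 3: Q = 3.0758 cm^3/s

3.0758


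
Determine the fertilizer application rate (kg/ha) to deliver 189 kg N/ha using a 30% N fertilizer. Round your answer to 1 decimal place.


Step 1: Fertilizer rate = target N / (N content / 100)
Step 2: Rate = 189 / (30 / 100)
Step 3: Rate = 189 / 0.3
Step 4: Rate = 630.0 kg/ha

630.0


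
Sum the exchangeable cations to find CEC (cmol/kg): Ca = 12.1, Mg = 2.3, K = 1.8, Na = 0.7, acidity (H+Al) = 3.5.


Step 1: CEC = Ca + Mg + K + Na + (H+Al)
Step 2: CEC = 12.1 + 2.3 + 1.8 + 0.7 + 3.5
Step 3: CEC = 20.4 cmol/kg

20.4


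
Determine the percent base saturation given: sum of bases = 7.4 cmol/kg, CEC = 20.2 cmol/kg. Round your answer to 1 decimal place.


Step 1: BS = 100 * (sum of bases) / CEC
Step 2: BS = 100 * 7.4 / 20.2
Step 3: BS = 36.6%

36.6


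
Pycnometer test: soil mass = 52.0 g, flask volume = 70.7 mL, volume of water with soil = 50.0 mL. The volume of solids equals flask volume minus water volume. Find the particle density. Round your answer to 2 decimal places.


Step 1: Volume of solids = flask volume - water volume with soil
Step 2: V_solids = 70.7 - 50.0 = 20.7 mL
Step 3: Particle density = mass / V_solids = 52.0 / 20.7 = 2.51 g/cm^3

2.51


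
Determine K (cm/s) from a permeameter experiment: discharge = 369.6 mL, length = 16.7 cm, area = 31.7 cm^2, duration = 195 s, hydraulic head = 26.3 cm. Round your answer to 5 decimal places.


Step 1: K = Q * L / (A * t * h)
Step 2: Numerator = 369.6 * 16.7 = 6172.32
Step 3: Denominator = 31.7 * 195 * 26.3 = 162573.45
Step 4: K = 6172.32 / 162573.45 = 0.03797 cm/s

0.03797


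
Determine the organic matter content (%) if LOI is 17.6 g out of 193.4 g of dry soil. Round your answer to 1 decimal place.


Step 1: OM% = 100 * LOI / sample mass
Step 2: OM = 100 * 17.6 / 193.4
Step 3: OM = 9.1%

9.1


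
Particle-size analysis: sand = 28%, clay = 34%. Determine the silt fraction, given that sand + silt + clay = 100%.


Step 1: sand + silt + clay = 100%
Step 2: silt = 100 - sand - clay
Step 3: silt = 100 - 28 - 34
Step 4: silt = 38%

38


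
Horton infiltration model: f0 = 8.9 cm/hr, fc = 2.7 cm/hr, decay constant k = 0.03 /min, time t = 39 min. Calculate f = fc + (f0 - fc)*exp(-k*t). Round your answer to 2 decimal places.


Step 1: f = fc + (f0 - fc) * exp(-k * t)
Step 2: exp(-0.03 * 39) = 0.310367
Step 3: f = 2.7 + (8.9 - 2.7) * 0.310367
Step 4: f = 2.7 + 6.2 * 0.310367
Step 5: f = 4.62 cm/hr

4.62


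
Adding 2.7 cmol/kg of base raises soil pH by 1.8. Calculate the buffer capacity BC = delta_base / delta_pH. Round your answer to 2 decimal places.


Step 1: BC = change in base / change in pH
Step 2: BC = 2.7 / 1.8
Step 3: BC = 1.5 cmol/(kg*pH unit)

1.5


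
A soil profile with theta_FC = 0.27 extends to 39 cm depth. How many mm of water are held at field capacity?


Step 1: Water (mm) = theta_FC * depth (cm) * 10
Step 2: Water = 0.27 * 39 * 10
Step 3: Water = 105.3 mm

105.3


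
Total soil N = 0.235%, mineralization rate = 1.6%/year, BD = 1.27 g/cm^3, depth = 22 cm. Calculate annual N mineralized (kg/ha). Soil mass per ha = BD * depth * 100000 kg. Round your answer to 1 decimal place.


Step 1: Soil mass per ha = BD * depth * 100000 = 1.27 * 22 * 100000 = 2794000 kg
Step 2: Total N pool = soil mass * N%/100 = 2794000 * 0.235/100 = 6565.9 kg/ha
Step 3: N mineralized = N pool * rate%/100 = 6565.9 * 1.6/100 = 105.1 kg/ha/yr

105.1


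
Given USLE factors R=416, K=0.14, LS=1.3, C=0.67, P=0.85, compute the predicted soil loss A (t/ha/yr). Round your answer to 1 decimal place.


Step 1: A = R * K * LS * C * P
Step 2: R * K = 416 * 0.14 = 58.24
Step 3: (R*K) * LS = 58.24 * 1.3 = 75.712
Step 4: * C * P = 75.712 * 0.67 * 0.85 = 43.1
Step 5: A = 43.1 t/(ha*yr)

43.1


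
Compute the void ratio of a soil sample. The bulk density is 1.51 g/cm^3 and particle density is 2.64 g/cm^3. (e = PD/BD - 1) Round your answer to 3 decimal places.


Step 1: e = PD / BD - 1
Step 2: e = 2.64 / 1.51 - 1
Step 3: e = 1.74834 - 1
Step 4: e = 0.748

0.748


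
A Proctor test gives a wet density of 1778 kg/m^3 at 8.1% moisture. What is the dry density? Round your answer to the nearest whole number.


Step 1: Dry density = wet density / (1 + w/100)
Step 2: Dry density = 1778 / (1 + 8.1/100)
Step 3: Dry density = 1778 / 1.081
Step 4: Dry density = 1645 kg/m^3

1645


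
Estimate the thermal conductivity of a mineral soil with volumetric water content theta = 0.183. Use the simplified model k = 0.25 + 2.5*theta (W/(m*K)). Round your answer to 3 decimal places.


Step 1: k = 0.25 + 2.5 * theta
Step 2: k = 0.25 + 2.5 * 0.183
Step 3: k = 0.25 + 0.458
Step 4: k = 0.708 W/(m*K)

0.708


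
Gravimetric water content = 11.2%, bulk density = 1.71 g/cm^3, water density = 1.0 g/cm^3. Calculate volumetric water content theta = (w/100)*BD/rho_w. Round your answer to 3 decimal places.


Step 1: theta = (w / 100) * BD / rho_w
Step 2: theta = (11.2 / 100) * 1.71 / 1.0
Step 3: theta = 0.112 * 1.71
Step 4: theta = 0.192

0.192


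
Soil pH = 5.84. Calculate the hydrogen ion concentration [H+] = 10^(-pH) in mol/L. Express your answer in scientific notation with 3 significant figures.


Step 1: [H+] = 10^(-pH)
Step 2: [H+] = 10^(-5.84)
Step 3: [H+] = 1.45e-06 mol/L

1.45e-06


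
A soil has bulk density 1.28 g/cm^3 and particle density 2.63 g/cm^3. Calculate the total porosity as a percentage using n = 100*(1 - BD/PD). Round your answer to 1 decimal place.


Step 1: Formula: n = 100 * (1 - BD / PD)
Step 2: n = 100 * (1 - 1.28 / 2.63)
Step 3: n = 100 * (1 - 0.48669)
Step 4: n = 51.3%

51.3


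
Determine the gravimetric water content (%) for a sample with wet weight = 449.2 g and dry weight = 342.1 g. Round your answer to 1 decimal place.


Step 1: Water mass = wet - dry = 449.2 - 342.1 = 107.1 g
Step 2: w = 100 * water mass / dry mass
Step 3: w = 100 * 107.1 / 342.1 = 31.3%

31.3


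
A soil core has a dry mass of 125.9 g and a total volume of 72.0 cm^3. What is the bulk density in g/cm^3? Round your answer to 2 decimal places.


Step 1: Identify the formula: BD = dry mass / volume
Step 2: Substitute values: BD = 125.9 / 72.0
Step 3: BD = 1.75 g/cm^3

1.75


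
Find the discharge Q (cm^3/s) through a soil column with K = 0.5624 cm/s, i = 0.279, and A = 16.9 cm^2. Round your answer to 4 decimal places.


Step 1: Apply Darcy's law: Q = K * i * A
Step 2: Q = 0.5624 * 0.279 * 16.9
Step 3: Q = 2.6518 cm^3/s

2.6518


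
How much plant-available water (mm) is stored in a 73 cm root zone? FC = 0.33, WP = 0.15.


Step 1: Available water = (FC - WP) * depth * 10
Step 2: AW = (0.33 - 0.15) * 73 * 10
Step 3: AW = 0.18 * 73 * 10
Step 4: AW = 131.4 mm

131.4


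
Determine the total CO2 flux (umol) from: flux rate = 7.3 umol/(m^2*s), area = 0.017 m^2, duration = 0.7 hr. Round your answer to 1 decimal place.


Step 1: Convert time to seconds: 0.7 hr * 3600 = 2520.0 s
Step 2: Total = flux * area * time_s
Step 3: Total = 7.3 * 0.017 * 2520.0
Step 4: Total = 312.7 umol

312.7


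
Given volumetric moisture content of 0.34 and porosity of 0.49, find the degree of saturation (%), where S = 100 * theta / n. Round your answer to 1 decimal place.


Step 1: S = 100 * theta_v / n
Step 2: S = 100 * 0.34 / 0.49
Step 3: S = 69.4%

69.4


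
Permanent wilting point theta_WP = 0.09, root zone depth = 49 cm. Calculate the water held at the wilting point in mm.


Step 1: Water (mm) = theta_WP * depth * 10
Step 2: Water = 0.09 * 49 * 10
Step 3: Water = 44.1 mm

44.1


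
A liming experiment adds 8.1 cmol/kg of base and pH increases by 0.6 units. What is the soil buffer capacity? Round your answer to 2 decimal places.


Step 1: BC = change in base / change in pH
Step 2: BC = 8.1 / 0.6
Step 3: BC = 13.5 cmol/(kg*pH unit)

13.5


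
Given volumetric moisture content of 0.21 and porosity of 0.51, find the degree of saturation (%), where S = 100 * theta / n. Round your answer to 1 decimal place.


Step 1: S = 100 * theta_v / n
Step 2: S = 100 * 0.21 / 0.51
Step 3: S = 41.2%

41.2
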